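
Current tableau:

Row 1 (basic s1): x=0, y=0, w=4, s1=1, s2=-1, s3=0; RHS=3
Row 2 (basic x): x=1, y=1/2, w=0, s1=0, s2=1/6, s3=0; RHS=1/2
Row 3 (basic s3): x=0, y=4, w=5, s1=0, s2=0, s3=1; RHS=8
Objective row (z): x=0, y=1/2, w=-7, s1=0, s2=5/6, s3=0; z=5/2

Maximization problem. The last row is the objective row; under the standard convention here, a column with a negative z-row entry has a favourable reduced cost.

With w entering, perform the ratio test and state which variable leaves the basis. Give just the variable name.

s1

Ratios: row 1 (s1): 3/4 = 3/4; row 2 (x): entry 0 ≤ 0, skip; row 3 (s3): 8/5 = 8/5.
Minimum ratio 3/4 is in the s1 row, so s1 leaves.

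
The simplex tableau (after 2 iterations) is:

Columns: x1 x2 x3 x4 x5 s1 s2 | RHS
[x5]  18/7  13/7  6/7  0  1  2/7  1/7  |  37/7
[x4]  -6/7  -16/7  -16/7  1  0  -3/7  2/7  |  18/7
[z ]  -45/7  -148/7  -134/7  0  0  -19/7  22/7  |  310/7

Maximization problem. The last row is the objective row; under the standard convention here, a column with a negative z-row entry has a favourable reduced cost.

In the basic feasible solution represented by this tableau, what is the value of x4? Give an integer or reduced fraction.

18/7

x4 is basic (row 2); its value is the RHS of that row: 18/7.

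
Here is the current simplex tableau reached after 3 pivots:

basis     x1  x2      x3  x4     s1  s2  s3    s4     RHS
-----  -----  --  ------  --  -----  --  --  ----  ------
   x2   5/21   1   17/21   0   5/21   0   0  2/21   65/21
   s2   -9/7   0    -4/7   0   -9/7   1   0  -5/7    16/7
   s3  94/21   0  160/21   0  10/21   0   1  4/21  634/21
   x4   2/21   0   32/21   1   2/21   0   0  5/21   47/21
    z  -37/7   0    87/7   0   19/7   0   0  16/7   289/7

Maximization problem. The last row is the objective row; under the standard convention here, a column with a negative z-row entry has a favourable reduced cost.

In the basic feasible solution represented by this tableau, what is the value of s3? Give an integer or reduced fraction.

s3 is basic (row 3); its value is the RHS of that row: 634/21.

634/21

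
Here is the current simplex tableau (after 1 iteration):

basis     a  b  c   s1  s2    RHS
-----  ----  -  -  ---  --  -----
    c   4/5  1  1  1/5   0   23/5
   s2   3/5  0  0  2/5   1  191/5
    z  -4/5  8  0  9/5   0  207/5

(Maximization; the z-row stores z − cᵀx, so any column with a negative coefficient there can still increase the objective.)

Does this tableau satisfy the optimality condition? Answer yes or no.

no

Column a has objective-row coefficient -4/5, which is negative; an improving pivot exists, so not yet optimal.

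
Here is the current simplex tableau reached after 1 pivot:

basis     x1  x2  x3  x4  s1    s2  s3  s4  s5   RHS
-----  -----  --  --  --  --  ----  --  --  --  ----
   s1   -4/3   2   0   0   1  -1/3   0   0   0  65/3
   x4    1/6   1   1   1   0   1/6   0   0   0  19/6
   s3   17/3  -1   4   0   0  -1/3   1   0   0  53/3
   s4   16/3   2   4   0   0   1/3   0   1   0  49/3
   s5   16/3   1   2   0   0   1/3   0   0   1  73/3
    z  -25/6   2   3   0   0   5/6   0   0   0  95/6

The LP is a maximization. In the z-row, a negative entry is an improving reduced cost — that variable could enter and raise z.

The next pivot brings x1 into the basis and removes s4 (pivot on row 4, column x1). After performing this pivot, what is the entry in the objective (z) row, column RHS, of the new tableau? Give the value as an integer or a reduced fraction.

Pivot element is row 4, column x1: 16/3.
Normalize row 4: new (row 4, RHS) = (49/3)/(16/3) = 49/16.
z-row ← z-row − (-25/6)·(new row 4): 95/6 − (-25/6)·(49/16) = 915/32.

915/32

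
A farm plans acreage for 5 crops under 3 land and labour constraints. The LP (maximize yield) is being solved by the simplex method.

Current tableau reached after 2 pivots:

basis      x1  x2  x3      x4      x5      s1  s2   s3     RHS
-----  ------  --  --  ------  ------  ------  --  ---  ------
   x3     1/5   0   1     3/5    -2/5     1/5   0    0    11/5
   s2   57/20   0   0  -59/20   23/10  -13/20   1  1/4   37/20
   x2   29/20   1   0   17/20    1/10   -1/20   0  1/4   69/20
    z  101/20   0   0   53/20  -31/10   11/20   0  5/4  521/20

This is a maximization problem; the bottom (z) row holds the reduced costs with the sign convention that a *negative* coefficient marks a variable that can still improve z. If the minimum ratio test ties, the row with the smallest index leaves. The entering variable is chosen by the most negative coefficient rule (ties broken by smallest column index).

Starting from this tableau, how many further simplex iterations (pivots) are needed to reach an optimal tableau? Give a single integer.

3

pivot: x5 in, s2 out → z = 1313/46
pivot: x4 in, x2 out → z = 298/9
pivot: s1 in, x3 out → z = 42
No improving column remains; optimal.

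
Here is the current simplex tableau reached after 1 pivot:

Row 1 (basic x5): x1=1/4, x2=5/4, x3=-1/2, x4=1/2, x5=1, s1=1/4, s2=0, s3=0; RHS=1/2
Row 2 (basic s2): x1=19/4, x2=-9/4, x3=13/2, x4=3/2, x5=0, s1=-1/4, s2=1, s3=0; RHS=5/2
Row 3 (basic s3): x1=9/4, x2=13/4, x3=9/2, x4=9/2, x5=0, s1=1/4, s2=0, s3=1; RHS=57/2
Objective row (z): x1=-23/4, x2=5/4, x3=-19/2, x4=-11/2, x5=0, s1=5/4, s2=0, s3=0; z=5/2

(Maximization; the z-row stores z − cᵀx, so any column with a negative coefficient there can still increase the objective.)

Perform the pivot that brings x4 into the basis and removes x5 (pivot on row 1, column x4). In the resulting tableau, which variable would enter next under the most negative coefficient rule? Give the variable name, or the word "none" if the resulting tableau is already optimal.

x3

Pivot element 1/2. New z-row = old z-row − (-11/2)·(row 1/(1/2)).
Updated z-row coefficients: x1: -3, x2: 15, x3: -15, x4: 0, x5: 11, s1: 4, s2: 0, s3: 0.
The most negative is -15 in column x3, so x3 would enter next.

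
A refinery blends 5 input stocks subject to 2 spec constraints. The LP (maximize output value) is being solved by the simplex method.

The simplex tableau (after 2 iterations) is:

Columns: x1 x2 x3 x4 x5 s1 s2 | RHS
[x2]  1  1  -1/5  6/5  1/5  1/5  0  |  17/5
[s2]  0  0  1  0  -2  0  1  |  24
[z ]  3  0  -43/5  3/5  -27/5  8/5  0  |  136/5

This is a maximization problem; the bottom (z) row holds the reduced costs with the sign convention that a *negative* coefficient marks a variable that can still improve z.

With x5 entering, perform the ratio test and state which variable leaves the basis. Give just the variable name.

Ratios: row 1 (x2): (17/5)/(1/5) = 17; row 2 (s2): entry -2 ≤ 0, skip.
Minimum ratio 17 is in the x2 row, so x2 leaves.

x2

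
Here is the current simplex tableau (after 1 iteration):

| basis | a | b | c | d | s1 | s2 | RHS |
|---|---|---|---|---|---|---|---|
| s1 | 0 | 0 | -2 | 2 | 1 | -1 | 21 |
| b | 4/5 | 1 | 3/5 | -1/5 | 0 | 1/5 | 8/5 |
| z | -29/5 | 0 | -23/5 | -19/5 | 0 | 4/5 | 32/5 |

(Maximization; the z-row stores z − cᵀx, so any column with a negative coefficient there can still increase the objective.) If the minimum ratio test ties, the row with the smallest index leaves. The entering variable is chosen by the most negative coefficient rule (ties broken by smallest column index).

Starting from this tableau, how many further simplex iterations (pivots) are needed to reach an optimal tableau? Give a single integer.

3

pivot: a in, b out → z = 18
pivot: d in, s1 out → z = 585/8
pivot: c in, a out → z = 124
No improving column remains; optimal.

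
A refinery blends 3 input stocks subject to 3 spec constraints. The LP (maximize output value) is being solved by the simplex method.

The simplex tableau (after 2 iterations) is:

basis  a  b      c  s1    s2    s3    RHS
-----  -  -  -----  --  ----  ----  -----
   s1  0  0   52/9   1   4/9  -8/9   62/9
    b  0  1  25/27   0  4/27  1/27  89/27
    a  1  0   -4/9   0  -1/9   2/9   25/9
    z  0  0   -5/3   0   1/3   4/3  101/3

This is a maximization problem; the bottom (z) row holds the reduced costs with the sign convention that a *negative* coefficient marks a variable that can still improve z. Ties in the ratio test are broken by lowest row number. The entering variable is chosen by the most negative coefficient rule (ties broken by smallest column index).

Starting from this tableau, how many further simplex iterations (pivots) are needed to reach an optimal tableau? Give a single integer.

1

pivot: c in, s1 out → z = 927/26
No improving column remains; optimal.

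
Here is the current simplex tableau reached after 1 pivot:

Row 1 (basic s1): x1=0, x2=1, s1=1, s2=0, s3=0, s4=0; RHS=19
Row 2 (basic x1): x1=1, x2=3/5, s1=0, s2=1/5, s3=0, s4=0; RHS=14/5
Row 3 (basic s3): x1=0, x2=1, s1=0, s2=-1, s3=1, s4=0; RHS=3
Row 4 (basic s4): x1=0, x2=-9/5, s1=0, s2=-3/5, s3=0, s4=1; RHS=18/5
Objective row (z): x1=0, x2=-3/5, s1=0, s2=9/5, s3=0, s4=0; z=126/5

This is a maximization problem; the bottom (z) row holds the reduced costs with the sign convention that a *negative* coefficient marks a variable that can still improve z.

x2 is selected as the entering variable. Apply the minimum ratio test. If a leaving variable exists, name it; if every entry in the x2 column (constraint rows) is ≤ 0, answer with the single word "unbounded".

Ratios: row 1 (s1): 19/1 = 19; row 2 (x1): (14/5)/(3/5) = 14/3; row 3 (s3): 3/1 = 3; row 4 (s4): entry -9/5 ≤ 0, skip.
Minimum ratio is in the s3 row, so s3 leaves.

s3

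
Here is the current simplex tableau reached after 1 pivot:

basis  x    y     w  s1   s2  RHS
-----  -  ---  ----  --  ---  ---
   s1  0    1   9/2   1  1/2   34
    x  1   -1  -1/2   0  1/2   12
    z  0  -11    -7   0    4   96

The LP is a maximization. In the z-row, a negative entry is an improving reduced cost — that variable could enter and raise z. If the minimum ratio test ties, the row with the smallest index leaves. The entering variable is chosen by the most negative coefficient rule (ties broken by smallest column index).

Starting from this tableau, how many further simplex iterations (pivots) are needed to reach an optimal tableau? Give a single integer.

pivot: y in, s1 out → z = 470
No improving column remains; optimal.

1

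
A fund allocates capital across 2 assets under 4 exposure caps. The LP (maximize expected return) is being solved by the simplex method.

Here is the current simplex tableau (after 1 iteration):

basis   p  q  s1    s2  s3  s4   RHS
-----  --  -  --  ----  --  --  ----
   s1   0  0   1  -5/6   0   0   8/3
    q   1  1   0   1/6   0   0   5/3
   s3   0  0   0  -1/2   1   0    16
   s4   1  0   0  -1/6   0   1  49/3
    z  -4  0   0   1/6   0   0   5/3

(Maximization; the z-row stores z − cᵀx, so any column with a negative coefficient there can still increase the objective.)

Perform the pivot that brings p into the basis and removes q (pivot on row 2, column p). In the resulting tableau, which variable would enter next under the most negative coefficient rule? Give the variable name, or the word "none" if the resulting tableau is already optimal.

Pivot element 1. New z-row = old z-row − (-4)·(row 2/1).
Updated z-row coefficients: p: 0, q: 4, s1: 0, s2: 5/6, s3: 0, s4: 0.
No coefficient is strictly negative; the tableau after this pivot is optimal.

none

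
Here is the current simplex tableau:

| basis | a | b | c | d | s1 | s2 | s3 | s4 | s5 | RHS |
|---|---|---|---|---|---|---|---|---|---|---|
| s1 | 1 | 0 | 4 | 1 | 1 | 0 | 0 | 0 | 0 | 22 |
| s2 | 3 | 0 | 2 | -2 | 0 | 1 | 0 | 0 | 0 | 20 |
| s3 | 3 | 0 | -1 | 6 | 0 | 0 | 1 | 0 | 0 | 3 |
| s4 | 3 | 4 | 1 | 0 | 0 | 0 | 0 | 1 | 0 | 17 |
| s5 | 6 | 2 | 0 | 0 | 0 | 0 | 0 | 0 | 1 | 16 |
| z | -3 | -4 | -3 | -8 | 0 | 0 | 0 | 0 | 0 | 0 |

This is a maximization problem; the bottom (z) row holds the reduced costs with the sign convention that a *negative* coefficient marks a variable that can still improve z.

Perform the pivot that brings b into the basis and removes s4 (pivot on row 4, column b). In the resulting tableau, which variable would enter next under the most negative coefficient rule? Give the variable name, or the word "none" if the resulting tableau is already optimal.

Pivot element 4. New z-row = old z-row − (-4)·(row 4/4).
Updated z-row coefficients: a: 0, b: 0, c: -2, d: -8, s1: 0, s2: 0, s3: 0, s4: 1, s5: 0.
The most negative is -8 in column d, so d would enter next.

d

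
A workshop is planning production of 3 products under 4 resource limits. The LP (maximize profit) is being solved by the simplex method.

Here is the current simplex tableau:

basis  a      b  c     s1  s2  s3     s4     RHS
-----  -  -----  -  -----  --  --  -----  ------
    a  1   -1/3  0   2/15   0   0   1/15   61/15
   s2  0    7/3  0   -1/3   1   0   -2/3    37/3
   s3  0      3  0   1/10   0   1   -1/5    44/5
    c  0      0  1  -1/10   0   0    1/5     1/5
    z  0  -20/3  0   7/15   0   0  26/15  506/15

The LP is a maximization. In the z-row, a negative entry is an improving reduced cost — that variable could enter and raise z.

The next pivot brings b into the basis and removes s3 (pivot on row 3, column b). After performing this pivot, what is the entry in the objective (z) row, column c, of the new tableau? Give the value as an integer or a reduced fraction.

0

Pivot element is row 3, column b: 3.
Normalize row 3: new (row 3, c) = 0/3 = 0.
z-row ← z-row − (-20/3)·(new row 3): 0 − (-20/3)·0 = 0.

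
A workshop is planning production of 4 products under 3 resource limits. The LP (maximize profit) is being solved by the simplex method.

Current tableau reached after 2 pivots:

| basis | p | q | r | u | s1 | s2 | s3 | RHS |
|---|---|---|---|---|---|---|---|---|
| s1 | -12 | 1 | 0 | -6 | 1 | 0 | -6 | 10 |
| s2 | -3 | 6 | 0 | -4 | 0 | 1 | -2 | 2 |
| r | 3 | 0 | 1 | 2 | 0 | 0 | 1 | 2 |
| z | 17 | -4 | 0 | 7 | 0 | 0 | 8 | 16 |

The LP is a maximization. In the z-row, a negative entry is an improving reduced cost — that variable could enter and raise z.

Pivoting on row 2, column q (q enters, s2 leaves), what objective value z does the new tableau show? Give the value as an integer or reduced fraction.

Minimum ratio for q: 2/6 = 1/3.
z changes by −(z-row coeff of q)·ratio = −(-4)·(1/3) = 4/3.
New z = 16 + (4/3) = 52/3.

52/3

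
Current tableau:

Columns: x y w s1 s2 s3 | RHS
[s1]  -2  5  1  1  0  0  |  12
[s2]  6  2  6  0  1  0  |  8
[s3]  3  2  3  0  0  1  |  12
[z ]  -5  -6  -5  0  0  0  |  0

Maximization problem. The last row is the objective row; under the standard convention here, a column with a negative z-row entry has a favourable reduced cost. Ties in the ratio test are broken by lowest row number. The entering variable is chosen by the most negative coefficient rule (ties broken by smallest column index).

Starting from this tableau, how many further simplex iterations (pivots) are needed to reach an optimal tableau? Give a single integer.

pivot: y in, s1 out → z = 72/5
pivot: x in, s2 out → z = 304/17
No improving column remains; optimal.

2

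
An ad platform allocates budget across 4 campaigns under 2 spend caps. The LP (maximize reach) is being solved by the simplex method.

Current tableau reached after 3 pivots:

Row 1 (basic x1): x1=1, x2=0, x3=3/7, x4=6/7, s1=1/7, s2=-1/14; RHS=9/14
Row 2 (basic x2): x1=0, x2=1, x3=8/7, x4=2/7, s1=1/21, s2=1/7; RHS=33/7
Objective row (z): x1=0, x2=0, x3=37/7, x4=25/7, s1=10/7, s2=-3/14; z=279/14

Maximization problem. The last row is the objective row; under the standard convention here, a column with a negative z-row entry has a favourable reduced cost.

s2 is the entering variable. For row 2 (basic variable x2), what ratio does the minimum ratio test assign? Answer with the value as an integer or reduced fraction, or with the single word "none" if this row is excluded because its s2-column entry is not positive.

33

Ratio = RHS / (s2 entry) = (33/7) / (1/7) = 33.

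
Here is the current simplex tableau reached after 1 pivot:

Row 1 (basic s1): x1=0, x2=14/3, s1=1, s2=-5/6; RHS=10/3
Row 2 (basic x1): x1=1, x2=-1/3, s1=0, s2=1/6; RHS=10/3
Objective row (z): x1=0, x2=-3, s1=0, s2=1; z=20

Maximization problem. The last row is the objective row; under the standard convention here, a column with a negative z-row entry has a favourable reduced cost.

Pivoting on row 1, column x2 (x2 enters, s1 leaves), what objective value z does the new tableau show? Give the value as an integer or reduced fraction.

Minimum ratio for x2: (10/3)/(14/3) = 5/7.
z changes by −(z-row coeff of x2)·ratio = −(-3)·(5/7) = 15/7.
New z = 20 + (15/7) = 155/7.

155/7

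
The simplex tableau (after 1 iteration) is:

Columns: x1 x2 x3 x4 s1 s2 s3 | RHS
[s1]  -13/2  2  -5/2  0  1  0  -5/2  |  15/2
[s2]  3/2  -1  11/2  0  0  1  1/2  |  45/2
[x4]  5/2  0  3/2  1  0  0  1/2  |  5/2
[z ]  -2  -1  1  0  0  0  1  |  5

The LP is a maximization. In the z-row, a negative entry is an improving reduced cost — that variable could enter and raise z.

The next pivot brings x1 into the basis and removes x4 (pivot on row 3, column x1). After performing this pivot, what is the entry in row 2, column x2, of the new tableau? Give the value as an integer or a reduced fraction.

-1

Pivot element is row 3, column x1: 5/2.
Normalize row 3: new (row 3, x2) = 0/(5/2) = 0.
row 2 ← row 2 − (3/2)·(new row 3): -1 − (3/2)·0 = -1.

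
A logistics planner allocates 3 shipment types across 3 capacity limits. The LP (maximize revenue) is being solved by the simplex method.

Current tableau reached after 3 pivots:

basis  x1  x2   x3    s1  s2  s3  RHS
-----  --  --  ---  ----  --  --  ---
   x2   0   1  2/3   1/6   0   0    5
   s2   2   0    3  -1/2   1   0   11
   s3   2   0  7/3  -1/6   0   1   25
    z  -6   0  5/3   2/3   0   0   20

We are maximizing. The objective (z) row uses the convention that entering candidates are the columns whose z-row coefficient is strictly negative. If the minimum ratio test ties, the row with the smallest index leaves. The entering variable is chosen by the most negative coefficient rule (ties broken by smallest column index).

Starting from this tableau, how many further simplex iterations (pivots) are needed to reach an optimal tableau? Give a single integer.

pivot: x1 in, s2 out → z = 53
pivot: s1 in, x2 out → z = 78
No improving column remains; optimal.

2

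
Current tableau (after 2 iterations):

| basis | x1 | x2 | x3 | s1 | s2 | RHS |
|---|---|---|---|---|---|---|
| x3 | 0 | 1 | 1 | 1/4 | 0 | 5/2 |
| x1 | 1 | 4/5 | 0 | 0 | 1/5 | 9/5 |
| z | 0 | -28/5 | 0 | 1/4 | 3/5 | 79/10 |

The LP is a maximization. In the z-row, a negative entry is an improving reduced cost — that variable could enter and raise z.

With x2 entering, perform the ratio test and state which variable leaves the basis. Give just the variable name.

Ratios: row 1 (x3): (5/2)/1 = 5/2; row 2 (x1): (9/5)/(4/5) = 9/4.
Minimum ratio 9/4 is in the x1 row, so x1 leaves.

x1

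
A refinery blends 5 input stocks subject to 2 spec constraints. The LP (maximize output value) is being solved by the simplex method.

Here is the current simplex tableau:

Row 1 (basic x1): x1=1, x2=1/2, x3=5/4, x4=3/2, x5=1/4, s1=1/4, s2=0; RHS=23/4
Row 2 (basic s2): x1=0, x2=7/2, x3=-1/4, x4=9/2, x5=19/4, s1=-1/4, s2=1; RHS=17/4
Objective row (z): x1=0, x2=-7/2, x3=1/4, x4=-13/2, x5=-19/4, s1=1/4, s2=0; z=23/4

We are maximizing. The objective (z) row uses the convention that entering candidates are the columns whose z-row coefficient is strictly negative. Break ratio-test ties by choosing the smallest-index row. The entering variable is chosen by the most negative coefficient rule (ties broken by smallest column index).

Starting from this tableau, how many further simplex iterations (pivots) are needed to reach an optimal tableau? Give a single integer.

pivot: x4 in, s2 out → z = 107/9
pivot: x3 in, x1 out → z = 49/4
pivot: s1 in, x3 out → z = 40/3
No improving column remains; optimal.

3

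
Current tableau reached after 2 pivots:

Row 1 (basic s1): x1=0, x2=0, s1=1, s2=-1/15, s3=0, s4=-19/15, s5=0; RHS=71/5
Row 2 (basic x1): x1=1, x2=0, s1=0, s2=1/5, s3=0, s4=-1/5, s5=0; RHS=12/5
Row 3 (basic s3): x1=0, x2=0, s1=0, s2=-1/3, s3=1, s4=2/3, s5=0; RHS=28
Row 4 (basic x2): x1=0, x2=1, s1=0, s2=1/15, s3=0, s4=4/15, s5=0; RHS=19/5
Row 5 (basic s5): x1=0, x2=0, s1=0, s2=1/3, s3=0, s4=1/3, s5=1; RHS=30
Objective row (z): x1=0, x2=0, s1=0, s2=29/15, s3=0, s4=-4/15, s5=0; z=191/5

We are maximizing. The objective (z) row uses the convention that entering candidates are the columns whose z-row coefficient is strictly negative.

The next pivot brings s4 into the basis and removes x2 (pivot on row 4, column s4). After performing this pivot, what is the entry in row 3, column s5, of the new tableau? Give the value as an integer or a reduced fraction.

0

Pivot element is row 4, column s4: 4/15.
Normalize row 4: new (row 4, s5) = 0/(4/15) = 0.
row 3 ← row 3 − (2/3)·(new row 4): 0 − (2/3)·0 = 0.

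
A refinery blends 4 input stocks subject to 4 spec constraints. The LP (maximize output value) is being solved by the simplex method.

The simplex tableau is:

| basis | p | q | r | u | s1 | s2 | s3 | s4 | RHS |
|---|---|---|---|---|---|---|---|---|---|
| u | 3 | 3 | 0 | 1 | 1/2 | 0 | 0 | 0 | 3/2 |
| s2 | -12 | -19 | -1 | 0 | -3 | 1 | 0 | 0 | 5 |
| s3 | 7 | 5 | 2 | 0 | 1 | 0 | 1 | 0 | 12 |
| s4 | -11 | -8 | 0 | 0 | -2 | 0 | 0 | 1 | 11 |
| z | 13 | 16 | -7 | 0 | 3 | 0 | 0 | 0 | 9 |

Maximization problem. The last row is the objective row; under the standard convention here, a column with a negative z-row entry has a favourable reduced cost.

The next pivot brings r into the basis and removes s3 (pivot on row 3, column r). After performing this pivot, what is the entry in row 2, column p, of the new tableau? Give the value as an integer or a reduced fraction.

-17/2

Pivot element is row 3, column r: 2.
Normalize row 3: new (row 3, p) = 7/2 = 7/2.
row 2 ← row 2 − (-1)·(new row 3): -12 − (-1)·(7/2) = -17/2.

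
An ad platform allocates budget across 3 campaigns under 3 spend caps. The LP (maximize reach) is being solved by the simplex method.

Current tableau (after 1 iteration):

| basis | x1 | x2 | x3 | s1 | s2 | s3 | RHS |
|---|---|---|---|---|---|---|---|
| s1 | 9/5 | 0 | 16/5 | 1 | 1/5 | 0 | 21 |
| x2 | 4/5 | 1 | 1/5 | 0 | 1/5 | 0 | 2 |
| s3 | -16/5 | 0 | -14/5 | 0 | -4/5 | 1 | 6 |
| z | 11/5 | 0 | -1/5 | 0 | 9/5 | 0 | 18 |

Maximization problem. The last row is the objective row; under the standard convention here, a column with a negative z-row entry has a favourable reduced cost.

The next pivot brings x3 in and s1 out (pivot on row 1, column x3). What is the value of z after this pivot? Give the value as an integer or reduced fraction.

309/16

Minimum ratio for x3: 21/(16/5) = 105/16.
z changes by −(z-row coeff of x3)·ratio = −(-1/5)·(105/16) = 21/16.
New z = 18 + (21/16) = 309/16.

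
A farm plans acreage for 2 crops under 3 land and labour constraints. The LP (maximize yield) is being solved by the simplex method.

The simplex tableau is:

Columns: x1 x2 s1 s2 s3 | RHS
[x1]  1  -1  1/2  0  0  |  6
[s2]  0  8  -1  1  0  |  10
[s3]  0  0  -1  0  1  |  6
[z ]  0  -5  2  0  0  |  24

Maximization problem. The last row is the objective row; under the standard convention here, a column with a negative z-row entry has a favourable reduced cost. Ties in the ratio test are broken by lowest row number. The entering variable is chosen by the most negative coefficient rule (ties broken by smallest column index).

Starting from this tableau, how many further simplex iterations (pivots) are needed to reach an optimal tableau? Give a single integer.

pivot: x2 in, s2 out → z = 121/4
No improving column remains; optimal.

1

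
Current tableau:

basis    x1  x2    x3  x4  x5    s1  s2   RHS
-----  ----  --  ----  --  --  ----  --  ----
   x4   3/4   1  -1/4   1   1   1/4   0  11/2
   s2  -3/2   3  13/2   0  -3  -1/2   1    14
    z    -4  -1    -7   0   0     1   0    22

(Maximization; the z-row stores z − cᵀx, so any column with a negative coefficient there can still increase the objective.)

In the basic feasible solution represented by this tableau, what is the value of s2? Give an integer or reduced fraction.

s2 is basic (row 2); its value is the RHS of that row: 14.

14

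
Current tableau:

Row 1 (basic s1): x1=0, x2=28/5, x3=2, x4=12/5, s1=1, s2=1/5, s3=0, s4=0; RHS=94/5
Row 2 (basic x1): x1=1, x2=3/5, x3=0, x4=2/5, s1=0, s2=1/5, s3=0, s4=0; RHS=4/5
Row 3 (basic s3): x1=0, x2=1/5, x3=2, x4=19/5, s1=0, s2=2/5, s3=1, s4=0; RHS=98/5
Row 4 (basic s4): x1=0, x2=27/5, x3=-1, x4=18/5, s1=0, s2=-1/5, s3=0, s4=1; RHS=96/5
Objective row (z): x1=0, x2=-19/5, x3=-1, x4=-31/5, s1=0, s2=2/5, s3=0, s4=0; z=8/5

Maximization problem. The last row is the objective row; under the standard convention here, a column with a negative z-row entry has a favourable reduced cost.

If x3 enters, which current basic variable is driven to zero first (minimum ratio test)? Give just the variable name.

Ratios: row 1 (s1): (94/5)/2 = 47/5; row 2 (x1): entry 0 ≤ 0, skip; row 3 (s3): (98/5)/2 = 49/5; row 4 (s4): entry -1 ≤ 0, skip.
Minimum ratio 47/5 is in the s1 row, so s1 leaves.

s1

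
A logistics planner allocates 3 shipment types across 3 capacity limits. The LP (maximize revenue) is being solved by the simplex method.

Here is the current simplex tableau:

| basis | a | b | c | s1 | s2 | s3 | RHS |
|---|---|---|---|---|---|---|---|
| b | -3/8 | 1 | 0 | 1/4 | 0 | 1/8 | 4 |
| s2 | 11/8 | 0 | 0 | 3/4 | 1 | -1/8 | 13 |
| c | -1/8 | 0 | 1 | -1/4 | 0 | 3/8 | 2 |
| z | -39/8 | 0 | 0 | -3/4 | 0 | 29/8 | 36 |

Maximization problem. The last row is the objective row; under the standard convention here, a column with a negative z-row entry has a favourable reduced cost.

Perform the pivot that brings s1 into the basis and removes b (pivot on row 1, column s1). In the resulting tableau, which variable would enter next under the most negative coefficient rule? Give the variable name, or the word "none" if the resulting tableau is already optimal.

a

Pivot element 1/4. New z-row = old z-row − (-3/4)·(row 1/(1/4)).
Updated z-row coefficients: a: -6, b: 3, c: 0, s1: 0, s2: 0, s3: 4.
The most negative is -6 in column a, so a would enter next.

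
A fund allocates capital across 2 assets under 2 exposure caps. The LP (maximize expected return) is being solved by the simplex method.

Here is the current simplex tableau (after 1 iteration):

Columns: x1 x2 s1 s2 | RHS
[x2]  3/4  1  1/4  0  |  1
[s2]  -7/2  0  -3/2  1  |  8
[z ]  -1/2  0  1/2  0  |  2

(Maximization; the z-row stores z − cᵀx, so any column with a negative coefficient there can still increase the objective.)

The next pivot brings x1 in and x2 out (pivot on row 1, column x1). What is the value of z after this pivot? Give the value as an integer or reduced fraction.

8/3

Minimum ratio for x1: 1/(3/4) = 4/3.
z changes by −(z-row coeff of x1)·ratio = −(-1/2)·(4/3) = 2/3.
New z = 2 + (2/3) = 8/3.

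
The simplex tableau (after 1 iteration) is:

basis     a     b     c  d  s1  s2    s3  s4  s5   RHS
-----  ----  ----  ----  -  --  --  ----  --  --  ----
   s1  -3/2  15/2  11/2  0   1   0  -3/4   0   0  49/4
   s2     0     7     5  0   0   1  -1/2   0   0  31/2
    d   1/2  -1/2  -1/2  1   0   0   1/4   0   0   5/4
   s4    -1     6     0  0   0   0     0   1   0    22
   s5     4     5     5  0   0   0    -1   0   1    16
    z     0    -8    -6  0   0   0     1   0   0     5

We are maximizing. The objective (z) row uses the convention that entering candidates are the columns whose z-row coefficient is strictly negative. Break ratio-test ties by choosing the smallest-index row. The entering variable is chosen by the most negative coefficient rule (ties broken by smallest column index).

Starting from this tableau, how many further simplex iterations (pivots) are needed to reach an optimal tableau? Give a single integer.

2

pivot: b in, s1 out → z = 271/15
pivot: a in, s5 out → z = 1543/75
No improving column remains; optimal.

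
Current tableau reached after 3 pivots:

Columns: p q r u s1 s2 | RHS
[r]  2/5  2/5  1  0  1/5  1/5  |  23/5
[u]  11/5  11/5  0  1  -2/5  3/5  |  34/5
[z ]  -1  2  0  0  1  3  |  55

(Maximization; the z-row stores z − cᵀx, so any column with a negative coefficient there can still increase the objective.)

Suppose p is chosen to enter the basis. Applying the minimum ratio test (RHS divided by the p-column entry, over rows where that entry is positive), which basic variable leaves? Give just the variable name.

Ratios: row 1 (r): (23/5)/(2/5) = 23/2; row 2 (u): (34/5)/(11/5) = 34/11.
Minimum ratio 34/11 is in the u row, so u leaves.

u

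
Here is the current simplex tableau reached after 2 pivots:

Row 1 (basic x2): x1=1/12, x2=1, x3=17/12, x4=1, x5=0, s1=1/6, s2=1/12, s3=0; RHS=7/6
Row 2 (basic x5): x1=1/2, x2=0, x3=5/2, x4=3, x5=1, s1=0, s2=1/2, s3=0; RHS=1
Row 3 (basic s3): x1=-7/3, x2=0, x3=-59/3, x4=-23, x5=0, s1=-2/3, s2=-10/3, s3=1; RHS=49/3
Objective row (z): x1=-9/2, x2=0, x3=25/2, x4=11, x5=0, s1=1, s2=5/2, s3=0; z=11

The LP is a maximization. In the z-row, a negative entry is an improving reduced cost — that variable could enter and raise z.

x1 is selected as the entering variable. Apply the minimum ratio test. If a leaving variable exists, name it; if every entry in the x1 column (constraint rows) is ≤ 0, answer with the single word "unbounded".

x5

Ratios: row 1 (x2): (7/6)/(1/12) = 14; row 2 (x5): 1/(1/2) = 2; row 3 (s3): entry -7/3 ≤ 0, skip.
Minimum ratio is in the x5 row, so x5 leaves.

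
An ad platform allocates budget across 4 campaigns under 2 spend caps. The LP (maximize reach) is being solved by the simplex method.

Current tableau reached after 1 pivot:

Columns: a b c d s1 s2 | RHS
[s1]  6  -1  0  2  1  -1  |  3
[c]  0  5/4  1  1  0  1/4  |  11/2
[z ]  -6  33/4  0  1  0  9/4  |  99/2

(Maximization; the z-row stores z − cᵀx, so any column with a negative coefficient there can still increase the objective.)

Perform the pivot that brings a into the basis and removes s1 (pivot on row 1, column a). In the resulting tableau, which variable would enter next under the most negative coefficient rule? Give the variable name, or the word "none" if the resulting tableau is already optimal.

none

Pivot element 6. New z-row = old z-row − (-6)·(row 1/6).
Updated z-row coefficients: a: 0, b: 29/4, c: 0, d: 3, s1: 1, s2: 5/4.
No coefficient is strictly negative; the tableau after this pivot is optimal.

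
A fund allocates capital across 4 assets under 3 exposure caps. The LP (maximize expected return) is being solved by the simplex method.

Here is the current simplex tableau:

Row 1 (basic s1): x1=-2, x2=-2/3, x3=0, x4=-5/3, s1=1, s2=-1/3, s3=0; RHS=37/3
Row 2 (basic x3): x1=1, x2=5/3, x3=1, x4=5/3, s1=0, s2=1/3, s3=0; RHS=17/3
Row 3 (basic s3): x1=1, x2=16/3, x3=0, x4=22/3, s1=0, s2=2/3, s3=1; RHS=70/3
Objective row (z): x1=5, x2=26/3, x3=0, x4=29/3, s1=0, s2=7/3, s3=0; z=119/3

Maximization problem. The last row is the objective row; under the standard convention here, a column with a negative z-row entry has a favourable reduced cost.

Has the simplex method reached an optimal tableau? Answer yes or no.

yes

No objective-row coefficient is strictly negative, so no entering variable exists; the tableau is optimal.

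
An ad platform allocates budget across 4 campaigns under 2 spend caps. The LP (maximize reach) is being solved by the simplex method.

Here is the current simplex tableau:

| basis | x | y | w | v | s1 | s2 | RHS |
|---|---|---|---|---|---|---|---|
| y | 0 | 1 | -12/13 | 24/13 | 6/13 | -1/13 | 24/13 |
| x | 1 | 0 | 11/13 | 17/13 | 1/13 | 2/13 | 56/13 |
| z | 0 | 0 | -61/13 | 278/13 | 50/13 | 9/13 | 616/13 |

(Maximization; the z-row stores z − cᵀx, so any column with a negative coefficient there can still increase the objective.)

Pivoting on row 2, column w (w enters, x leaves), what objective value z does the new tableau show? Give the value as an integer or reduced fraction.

Minimum ratio for w: (56/13)/(11/13) = 56/11.
z changes by −(z-row coeff of w)·ratio = −(-61/13)·(56/11) = 3416/143.
New z = 616/13 + (3416/143) = 784/11.

784/11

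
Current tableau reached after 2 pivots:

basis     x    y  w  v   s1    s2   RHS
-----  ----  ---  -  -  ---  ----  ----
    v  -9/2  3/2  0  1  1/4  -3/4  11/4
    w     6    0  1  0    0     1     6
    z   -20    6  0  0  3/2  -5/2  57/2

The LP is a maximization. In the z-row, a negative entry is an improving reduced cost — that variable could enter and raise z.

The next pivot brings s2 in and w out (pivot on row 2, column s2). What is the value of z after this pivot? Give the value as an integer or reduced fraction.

87/2

Minimum ratio for s2: 6/1 = 6.
z changes by −(z-row coeff of s2)·ratio = −(-5/2)·6 = 15.
New z = 57/2 + 15 = 87/2.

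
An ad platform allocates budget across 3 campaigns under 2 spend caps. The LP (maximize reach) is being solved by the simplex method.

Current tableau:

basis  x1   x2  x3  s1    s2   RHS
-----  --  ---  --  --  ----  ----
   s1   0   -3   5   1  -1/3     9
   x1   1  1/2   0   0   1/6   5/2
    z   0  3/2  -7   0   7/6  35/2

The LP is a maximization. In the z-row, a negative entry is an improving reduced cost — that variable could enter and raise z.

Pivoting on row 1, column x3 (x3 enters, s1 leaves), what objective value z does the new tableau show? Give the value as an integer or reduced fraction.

301/10

Minimum ratio for x3: 9/5 = 9/5.
z changes by −(z-row coeff of x3)·ratio = −(-7)·(9/5) = 63/5.
New z = 35/2 + (63/5) = 301/10.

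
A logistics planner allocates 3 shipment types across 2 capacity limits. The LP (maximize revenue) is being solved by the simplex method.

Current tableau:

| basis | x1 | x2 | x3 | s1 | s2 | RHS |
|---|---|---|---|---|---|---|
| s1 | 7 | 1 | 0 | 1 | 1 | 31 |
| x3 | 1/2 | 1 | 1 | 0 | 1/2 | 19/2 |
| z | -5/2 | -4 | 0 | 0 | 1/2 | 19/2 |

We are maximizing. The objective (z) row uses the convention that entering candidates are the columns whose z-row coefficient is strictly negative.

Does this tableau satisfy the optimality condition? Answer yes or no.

Column x1 has objective-row coefficient -5/2, which is negative; an improving pivot exists, so not yet optimal.

no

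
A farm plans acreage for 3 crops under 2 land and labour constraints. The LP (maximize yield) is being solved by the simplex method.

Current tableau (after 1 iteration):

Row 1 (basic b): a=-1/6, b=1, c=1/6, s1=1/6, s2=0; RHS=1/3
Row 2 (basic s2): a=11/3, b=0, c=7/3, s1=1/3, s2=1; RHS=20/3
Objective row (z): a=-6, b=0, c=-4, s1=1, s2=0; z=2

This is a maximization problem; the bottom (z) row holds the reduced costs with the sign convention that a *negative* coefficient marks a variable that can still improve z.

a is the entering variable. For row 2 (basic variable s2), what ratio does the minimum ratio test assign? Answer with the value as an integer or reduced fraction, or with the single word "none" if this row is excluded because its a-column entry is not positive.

20/11

Ratio = RHS / (a entry) = (20/3) / (11/3) = 20/11.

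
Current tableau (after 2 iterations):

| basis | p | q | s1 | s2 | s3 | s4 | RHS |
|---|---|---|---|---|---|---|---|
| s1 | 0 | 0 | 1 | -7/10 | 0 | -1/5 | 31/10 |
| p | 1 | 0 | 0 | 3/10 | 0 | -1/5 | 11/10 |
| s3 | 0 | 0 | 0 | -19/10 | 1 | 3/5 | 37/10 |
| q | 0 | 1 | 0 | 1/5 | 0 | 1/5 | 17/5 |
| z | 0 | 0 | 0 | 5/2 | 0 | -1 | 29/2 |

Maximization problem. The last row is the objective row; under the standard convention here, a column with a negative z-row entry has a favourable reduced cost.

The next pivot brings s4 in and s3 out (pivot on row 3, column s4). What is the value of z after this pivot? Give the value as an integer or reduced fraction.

62/3

Minimum ratio for s4: (37/10)/(3/5) = 37/6.
z changes by −(z-row coeff of s4)·ratio = −(-1)·(37/6) = 37/6.
New z = 29/2 + (37/6) = 62/3.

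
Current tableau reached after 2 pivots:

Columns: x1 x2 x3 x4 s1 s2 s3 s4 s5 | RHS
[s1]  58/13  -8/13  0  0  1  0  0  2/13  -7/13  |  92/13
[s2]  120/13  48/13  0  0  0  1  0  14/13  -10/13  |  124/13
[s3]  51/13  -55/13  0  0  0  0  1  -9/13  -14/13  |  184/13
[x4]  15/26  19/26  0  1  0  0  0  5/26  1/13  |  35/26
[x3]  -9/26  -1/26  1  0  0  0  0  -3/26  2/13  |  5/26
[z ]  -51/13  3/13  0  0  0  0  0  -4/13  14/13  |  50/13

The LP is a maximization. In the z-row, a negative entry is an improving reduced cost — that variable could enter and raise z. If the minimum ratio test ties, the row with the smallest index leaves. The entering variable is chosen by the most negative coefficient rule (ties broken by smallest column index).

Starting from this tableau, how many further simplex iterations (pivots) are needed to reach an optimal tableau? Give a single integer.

1

pivot: x1 in, s2 out → z = 79/10
No improving column remains; optimal.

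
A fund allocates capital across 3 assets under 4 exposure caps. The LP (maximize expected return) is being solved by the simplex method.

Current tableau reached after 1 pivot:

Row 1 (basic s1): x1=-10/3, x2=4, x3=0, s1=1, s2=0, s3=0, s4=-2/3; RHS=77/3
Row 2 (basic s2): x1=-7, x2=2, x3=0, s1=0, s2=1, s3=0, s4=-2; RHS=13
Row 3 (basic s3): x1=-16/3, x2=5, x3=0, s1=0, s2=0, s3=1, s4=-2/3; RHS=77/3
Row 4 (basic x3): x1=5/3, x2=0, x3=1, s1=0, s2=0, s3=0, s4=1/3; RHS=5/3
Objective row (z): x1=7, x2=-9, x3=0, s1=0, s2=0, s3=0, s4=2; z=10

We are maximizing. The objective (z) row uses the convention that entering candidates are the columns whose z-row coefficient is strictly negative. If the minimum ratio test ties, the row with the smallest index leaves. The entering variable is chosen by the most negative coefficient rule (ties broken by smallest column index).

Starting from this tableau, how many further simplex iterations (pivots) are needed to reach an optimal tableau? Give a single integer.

2

pivot: x2 in, s3 out → z = 281/5
pivot: x1 in, x3 out → z = 294/5
No improving column remains; optimal.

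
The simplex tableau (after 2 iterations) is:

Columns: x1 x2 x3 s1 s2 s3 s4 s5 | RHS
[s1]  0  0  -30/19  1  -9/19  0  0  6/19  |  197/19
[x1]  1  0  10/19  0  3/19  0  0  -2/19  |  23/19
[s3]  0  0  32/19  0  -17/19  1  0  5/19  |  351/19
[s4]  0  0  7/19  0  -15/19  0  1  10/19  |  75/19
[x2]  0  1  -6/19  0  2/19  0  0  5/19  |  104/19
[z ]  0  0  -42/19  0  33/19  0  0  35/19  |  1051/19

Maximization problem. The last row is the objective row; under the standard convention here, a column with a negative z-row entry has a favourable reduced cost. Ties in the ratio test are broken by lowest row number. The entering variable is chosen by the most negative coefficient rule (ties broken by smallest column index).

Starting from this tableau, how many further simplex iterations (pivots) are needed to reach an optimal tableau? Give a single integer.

1

pivot: x3 in, x1 out → z = 302/5
No improving column remains; optimal.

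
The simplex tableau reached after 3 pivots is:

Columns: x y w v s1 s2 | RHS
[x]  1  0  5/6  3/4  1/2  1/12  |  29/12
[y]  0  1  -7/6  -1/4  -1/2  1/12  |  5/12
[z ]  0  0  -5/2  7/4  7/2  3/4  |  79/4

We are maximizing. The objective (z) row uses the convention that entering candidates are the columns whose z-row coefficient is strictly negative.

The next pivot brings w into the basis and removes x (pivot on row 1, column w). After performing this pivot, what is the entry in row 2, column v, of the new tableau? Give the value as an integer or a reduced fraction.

Pivot element is row 1, column w: 5/6.
Normalize row 1: new (row 1, v) = (3/4)/(5/6) = 9/10.
row 2 ← row 2 − (-7/6)·(new row 1): -1/4 − (-7/6)·(9/10) = 4/5.

4/5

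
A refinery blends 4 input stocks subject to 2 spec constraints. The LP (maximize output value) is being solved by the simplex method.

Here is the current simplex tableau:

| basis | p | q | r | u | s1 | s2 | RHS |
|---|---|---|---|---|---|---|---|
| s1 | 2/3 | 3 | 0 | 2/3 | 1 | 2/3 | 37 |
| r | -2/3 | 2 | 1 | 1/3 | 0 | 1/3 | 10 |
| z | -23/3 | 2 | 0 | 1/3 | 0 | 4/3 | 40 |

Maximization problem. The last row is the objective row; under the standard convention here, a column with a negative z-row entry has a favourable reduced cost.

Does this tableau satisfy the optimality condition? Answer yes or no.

no

Column p has objective-row coefficient -23/3, which is negative; an improving pivot exists, so not yet optimal.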